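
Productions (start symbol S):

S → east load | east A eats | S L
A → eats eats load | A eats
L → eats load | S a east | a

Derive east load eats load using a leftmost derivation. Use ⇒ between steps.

S ⇒ S L   [S → S L]
S L ⇒ east load L   [S → east load]
east load L ⇒ east load eats load   [L → eats load]

S ⇒ S L ⇒ east load L ⇒ east load eats load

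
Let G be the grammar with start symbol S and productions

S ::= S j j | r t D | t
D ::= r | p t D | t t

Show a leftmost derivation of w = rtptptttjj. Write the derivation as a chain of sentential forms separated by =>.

S => Sjj   [S ::= S j j]
Sjj => rtDjj   [S ::= r t D]
rtDjj => rtptDjj   [D ::= p t D]
rtptDjj => rtptptDjj   [D ::= p t D]
rtptptDjj => rtptptttjj   [D ::= t t]

S => Sjj => rtDjj => rtptDjj => rtptptDjj => rtptptttjj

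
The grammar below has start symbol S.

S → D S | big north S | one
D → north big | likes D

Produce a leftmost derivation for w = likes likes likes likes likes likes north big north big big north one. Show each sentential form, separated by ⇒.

S ⇒ D S ⇒ likes D S ⇒ likes likes D S ⇒ likes likes likes D S ⇒ likes likes likes likes D S ⇒ likes likes likes likes likes D S ⇒ likes likes likes likes likes likes D S ⇒ likes likes likes likes likes likes north big S ⇒ likes likes likes likes likes likes north big D S ⇒ likes likes likes likes likes likes north big north big S ⇒ likes likes likes likes likes likes north big north big big north S ⇒ likes likes likes likes likes likes north big north big big north one

S ⇒ D S   [S → D S]
D S ⇒ likes D S   [D → likes D]
likes D S ⇒ likes likes D S   [D → likes D]
likes likes D S ⇒ likes likes likes D S   [D → likes D]
likes likes likes D S ⇒ likes likes likes likes D S   [D → likes D]
likes likes likes likes D S ⇒ likes likes likes likes likes D S   [D → likes D]
likes likes likes likes likes D S ⇒ likes likes likes likes likes likes D S   [D → likes D]
likes likes likes likes likes likes D S ⇒ likes likes likes likes likes likes north big S   [D → north big]
likes likes likes likes likes likes north big S ⇒ likes likes likes likes likes likes north big D S   [S → D S]
likes likes likes likes likes likes north big D S ⇒ likes likes likes likes likes likes north big north big S   [D → north big]
likes likes likes likes likes likes north big north big S ⇒ likes likes likes likes likes likes north big north big big north S   [S → big north S]
likes likes likes likes likes likes north big north big big north S ⇒ likes likes likes likes likes likes north big north big big north one   [S → one]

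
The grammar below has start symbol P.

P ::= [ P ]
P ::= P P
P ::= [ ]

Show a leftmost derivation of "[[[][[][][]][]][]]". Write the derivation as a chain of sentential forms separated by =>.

P=>[P]=>[PP]=>[[P]P]=>[[PP]P]=>[[PPP]P]=>[[[]PP]P]=>[[[][P]P]P]=>[[[][PP]P]P]=>[[[][PPP]P]P]=>[[[][[]PP]P]P]=>[[[][[][]P]P]P]=>[[[][[][][]]P]P]=>[[[][[][][]][]]P]=>[[[][[][][]][]][]]

P => [P]   [P ::= [ P ]]
[P] => [PP]   [P ::= P P]
[PP] => [[P]P]   [P ::= [ P ]]
[[P]P] => [[PP]P]   [P ::= P P]
[[PP]P] => [[PPP]P]   [P ::= P P]
[[PPP]P] => [[[]PP]P]   [P ::= [ ]]
[[[]PP]P] => [[[][P]P]P]   [P ::= [ P ]]
[[[][P]P]P] => [[[][PP]P]P]   [P ::= P P]
[[[][PP]P]P] => [[[][PPP]P]P]   [P ::= P P]
[[[][PPP]P]P] => [[[][[]PP]P]P]   [P ::= [ ]]
[[[][[]PP]P]P] => [[[][[][]P]P]P]   [P ::= [ ]]
[[[][[][]P]P]P] => [[[][[][][]]P]P]   [P ::= [ ]]
[[[][[][][]]P]P] => [[[][[][][]][]]P]   [P ::= [ ]]
[[[][[][][]][]]P] => [[[][[][][]][]][]]   [P ::= [ ]]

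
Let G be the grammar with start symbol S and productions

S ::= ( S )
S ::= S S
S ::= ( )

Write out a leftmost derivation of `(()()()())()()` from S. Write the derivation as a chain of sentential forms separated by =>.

S => SS   [S ::= S S]
SS => SSS   [S ::= S S]
SSS => (S)SS   [S ::= ( S )]
(S)SS => (SS)SS   [S ::= S S]
(SS)SS => (()S)SS   [S ::= ( )]
(()S)SS => (()SS)SS   [S ::= S S]
(()SS)SS => (()SSS)SS   [S ::= S S]
(()SSS)SS => (()()SS)SS   [S ::= ( )]
(()()SS)SS => (()()()S)SS   [S ::= ( )]
(()()()S)SS => (()()()())SS   [S ::= ( )]
(()()()())SS => (()()()())()S   [S ::= ( )]
(()()()())()S => (()()()())()()   [S ::= ( )]

S=>SS=>SSS=>(S)SS=>(SS)SS=>(()S)SS=>(()SS)SS=>(()SSS)SS=>(()()SS)SS=>(()()()S)SS=>(()()()())SS=>(()()()())()S=>(()()()())()()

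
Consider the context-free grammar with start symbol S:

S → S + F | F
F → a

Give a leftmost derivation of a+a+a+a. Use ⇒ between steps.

S ⇒ S+F   [S → S + F]
S+F ⇒ S+F+F   [S → S + F]
S+F+F ⇒ S+F+F+F   [S → S + F]
S+F+F+F ⇒ F+F+F+F   [S → F]
F+F+F+F ⇒ a+F+F+F   [F → a]
a+F+F+F ⇒ a+a+F+F   [F → a]
a+a+F+F ⇒ a+a+a+F   [F → a]
a+a+a+F ⇒ a+a+a+a   [F → a]

S ⇒ S+F ⇒ S+F+F ⇒ S+F+F+F ⇒ F+F+F+F ⇒ a+F+F+F ⇒ a+a+F+F ⇒ a+a+a+F ⇒ a+a+a+a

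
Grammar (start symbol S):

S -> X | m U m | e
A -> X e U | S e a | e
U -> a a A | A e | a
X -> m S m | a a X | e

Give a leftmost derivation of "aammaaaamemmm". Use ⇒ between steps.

S ⇒ X ⇒ aaX ⇒ aamSm ⇒ aamXm ⇒ aammSmm ⇒ aammXmm ⇒ aammaaXmm ⇒ aammaaaaXmm ⇒ aammaaaamSmmm ⇒ aammaaaamemmm

S ⇒ X   [S -> X]
X ⇒ aaX   [X -> a a X]
aaX ⇒ aamSm   [X -> m S m]
aamSm ⇒ aamXm   [S -> X]
aamXm ⇒ aammSmm   [X -> m S m]
aammSmm ⇒ aammXmm   [S -> X]
aammXmm ⇒ aammaaXmm   [X -> a a X]
aammaaXmm ⇒ aammaaaaXmm   [X -> a a X]
aammaaaaXmm ⇒ aammaaaamSmmm   [X -> m S m]
aammaaaamSmmm ⇒ aammaaaamemmm   [S -> e]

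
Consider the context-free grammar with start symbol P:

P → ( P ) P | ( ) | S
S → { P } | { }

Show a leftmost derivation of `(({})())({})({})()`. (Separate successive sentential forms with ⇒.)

P ⇒ (P)P   [P → ( P ) P]
(P)P ⇒ ((P)P)P   [P → ( P ) P]
((P)P)P ⇒ ((S)P)P   [P → S]
((S)P)P ⇒ (({})P)P   [S → { }]
(({})P)P ⇒ (({})())P   [P → ( )]
(({})())P ⇒ (({})())(P)P   [P → ( P ) P]
(({})())(P)P ⇒ (({})())(S)P   [P → S]
(({})())(S)P ⇒ (({})())({})P   [S → { }]
(({})())({})P ⇒ (({})())({})(P)P   [P → ( P ) P]
(({})())({})(P)P ⇒ (({})())({})(S)P   [P → S]
(({})())({})(S)P ⇒ (({})())({})({})P   [S → { }]
(({})())({})({})P ⇒ (({})())({})({})()   [P → ( )]

P⇒(P)P⇒((P)P)P⇒((S)P)P⇒(({})P)P⇒(({})())P⇒(({})())(P)P⇒(({})())(S)P⇒(({})())({})P⇒(({})())({})(P)P⇒(({})())({})(S)P⇒(({})())({})({})P⇒(({})())({})({})()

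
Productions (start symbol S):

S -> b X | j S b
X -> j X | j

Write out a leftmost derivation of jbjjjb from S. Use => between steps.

S => jSb => jbXb => jbjXb => jbjjXb => jbjjjb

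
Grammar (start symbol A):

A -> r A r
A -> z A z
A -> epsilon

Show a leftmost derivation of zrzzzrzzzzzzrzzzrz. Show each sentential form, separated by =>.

A => zAz => zrArz => zrzAzrz => zrzzAzzrz => zrzzzAzzzrz => zrzzzrArzzzrz => zrzzzrzAzrzzzrz => zrzzzrzzAzzrzzzrz => zrzzzrzzzAzzzrzzzrz => zrzzzrzzzzzzrzzzrz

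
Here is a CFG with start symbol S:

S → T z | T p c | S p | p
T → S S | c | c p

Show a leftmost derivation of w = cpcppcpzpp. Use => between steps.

S=>Sp=>Spp=>Tzpp=>SSzpp=>TpcSzpp=>SSpcSzpp=>TpcSpcSzpp=>cpcSpcSzpp=>cpcppcSzpp=>cpcppcpzpp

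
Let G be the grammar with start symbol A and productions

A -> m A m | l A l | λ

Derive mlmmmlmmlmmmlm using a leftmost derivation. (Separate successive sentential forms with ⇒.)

A ⇒ mAm   [A -> m A m]
mAm ⇒ mlAlm   [A -> l A l]
mlAlm ⇒ mlmAmlm   [A -> m A m]
mlmAmlm ⇒ mlmmAmmlm   [A -> m A m]
mlmmAmmlm ⇒ mlmmmAmmmlm   [A -> m A m]
mlmmmAmmmlm ⇒ mlmmmlAlmmmlm   [A -> l A l]
mlmmmlAlmmmlm ⇒ mlmmmlmAmlmmmlm   [A -> m A m]
mlmmmlmAmlmmmlm ⇒ mlmmmlmmlmmmlm   [A -> λ]

A⇒mAm⇒mlAlm⇒mlmAmlm⇒mlmmAmmlm⇒mlmmmAmmmlm⇒mlmmmlAlmmmlm⇒mlmmmlmAmlmmmlm⇒mlmmmlmmlmmmlm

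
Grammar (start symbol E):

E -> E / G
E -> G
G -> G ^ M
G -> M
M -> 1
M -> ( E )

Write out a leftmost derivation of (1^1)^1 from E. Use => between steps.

E => G => G^M => M^M => (E)^M => (G)^M => (G^M)^M => (M^M)^M => (1^M)^M => (1^1)^M => (1^1)^1

E => G   [E -> G]
G => G^M   [G -> G ^ M]
G^M => M^M   [G -> M]
M^M => (E)^M   [M -> ( E )]
(E)^M => (G)^M   [E -> G]
(G)^M => (G^M)^M   [G -> G ^ M]
(G^M)^M => (M^M)^M   [G -> M]
(M^M)^M => (1^M)^M   [M -> 1]
(1^M)^M => (1^1)^M   [M -> 1]
(1^1)^M => (1^1)^1   [M -> 1]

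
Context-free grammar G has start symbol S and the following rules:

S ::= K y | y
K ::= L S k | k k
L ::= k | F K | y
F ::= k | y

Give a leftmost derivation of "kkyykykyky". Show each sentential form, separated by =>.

S => Ky   [S ::= K y]
Ky => LSky   [K ::= L S k]
LSky => FKSky   [L ::= F K]
FKSky => kKSky   [F ::= k]
kKSky => kLSkSky   [K ::= L S k]
kLSkSky => kkSkSky   [L ::= k]
kkSkSky => kkKykSky   [S ::= K y]
kkKykSky => kkLSkykSky   [K ::= L S k]
kkLSkykSky => kkySkykSky   [L ::= y]
kkySkykSky => kkyykykSky   [S ::= y]
kkyykykSky => kkyykykyky   [S ::= y]

S => Ky => LSky => FKSky => kKSky => kLSkSky => kkSkSky => kkKykSky => kkLSkykSky => kkySkykSky => kkyykykSky => kkyykykyky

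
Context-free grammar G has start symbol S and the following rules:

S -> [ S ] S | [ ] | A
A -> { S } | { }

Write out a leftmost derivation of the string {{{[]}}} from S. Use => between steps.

S => A   [S -> A]
A => {S}   [A -> { S }]
{S} => {A}   [S -> A]
{A} => {{S}}   [A -> { S }]
{{S}} => {{A}}   [S -> A]
{{A}} => {{{S}}}   [A -> { S }]
{{{S}}} => {{{[]}}}   [S -> [ ]]

S => A => {S} => {A} => {{S}} => {{A}} => {{{S}}} => {{{[]}}}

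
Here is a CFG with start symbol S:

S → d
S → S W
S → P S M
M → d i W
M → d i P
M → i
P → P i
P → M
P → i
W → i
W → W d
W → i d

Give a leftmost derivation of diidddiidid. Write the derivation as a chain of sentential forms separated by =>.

S => SW   [S → S W]
SW => PSMW   [S → P S M]
PSMW => MSMW   [P → M]
MSMW => diWSMW   [M → d i W]
diWSMW => diidSMW   [W → i d]
diidSMW => diiddMW   [S → d]
diiddMW => diidddiWW   [M → d i W]
diidddiWW => diidddiWdW   [W → W d]
diidddiWdW => diidddiidW   [W → i]
diidddiidW => diidddiidid   [W → i d]

S => SW => PSMW => MSMW => diWSMW => diidSMW => diiddMW => diidddiWW => diidddiWdW => diidddiidW => diidddiidid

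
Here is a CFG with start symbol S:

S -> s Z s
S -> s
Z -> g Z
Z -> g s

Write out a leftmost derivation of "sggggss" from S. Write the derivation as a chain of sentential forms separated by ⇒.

S ⇒ sZs ⇒ sgZs ⇒ sggZs ⇒ sgggZs ⇒ sggggss

S ⇒ sZs   [S -> s Z s]
sZs ⇒ sgZs   [Z -> g Z]
sgZs ⇒ sggZs   [Z -> g Z]
sggZs ⇒ sgggZs   [Z -> g Z]
sgggZs ⇒ sggggss   [Z -> g s]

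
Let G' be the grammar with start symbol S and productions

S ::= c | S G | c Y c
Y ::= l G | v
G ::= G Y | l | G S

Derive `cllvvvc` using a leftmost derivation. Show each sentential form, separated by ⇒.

S⇒cYc⇒clGc⇒clGYc⇒clGYYc⇒clGYYYc⇒cllYYYc⇒cllvYYc⇒cllvvYc⇒cllvvvc

S ⇒ cYc   [S ::= c Y c]
cYc ⇒ clGc   [Y ::= l G]
clGc ⇒ clGYc   [G ::= G Y]
clGYc ⇒ clGYYc   [G ::= G Y]
clGYYc ⇒ clGYYYc   [G ::= G Y]
clGYYYc ⇒ cllYYYc   [G ::= l]
cllYYYc ⇒ cllvYYc   [Y ::= v]
cllvYYc ⇒ cllvvYc   [Y ::= v]
cllvvYc ⇒ cllvvvc   [Y ::= v]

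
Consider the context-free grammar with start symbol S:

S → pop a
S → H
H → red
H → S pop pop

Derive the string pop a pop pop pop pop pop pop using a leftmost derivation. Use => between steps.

S => H => S pop pop => H pop pop => S pop pop pop pop => H pop pop pop pop => S pop pop pop pop pop pop => pop a pop pop pop pop pop pop

S => H   [S → H]
H => S pop pop   [H → S pop pop]
S pop pop => H pop pop   [S → H]
H pop pop => S pop pop pop pop   [H → S pop pop]
S pop pop pop pop => H pop pop pop pop   [S → H]
H pop pop pop pop => S pop pop pop pop pop pop   [H → S pop pop]
S pop pop pop pop pop pop => pop a pop pop pop pop pop pop   [S → pop a]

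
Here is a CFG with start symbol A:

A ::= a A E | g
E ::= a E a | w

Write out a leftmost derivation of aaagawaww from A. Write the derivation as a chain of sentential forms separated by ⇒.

A ⇒ aAE ⇒ aaAEE ⇒ aaaAEEE ⇒ aaagEEE ⇒ aaagaEaEE ⇒ aaagawaEE ⇒ aaagawawE ⇒ aaagawaww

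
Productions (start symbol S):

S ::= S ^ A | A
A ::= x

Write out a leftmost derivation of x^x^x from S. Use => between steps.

S=>S^A=>S^A^A=>A^A^A=>x^A^A=>x^x^A=>x^x^x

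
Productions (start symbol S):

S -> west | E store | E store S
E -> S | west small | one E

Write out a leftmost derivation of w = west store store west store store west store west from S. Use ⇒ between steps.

S ⇒ E store S ⇒ S store S ⇒ E store S store S ⇒ S store S store S ⇒ E store store S store S ⇒ S store store S store S ⇒ E store S store store S store S ⇒ S store S store store S store S ⇒ E store store S store store S store S ⇒ S store store S store store S store S ⇒ west store store S store store S store S ⇒ west store store west store store S store S ⇒ west store store west store store west store S ⇒ west store store west store store west store west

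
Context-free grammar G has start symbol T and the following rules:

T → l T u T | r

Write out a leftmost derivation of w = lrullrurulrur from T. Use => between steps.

T => lTuT => lruT => lrulTuT => lrullTuTuT => lrullruTuT => lrullruruT => lrullrurulTuT => lrullrurulruT => lrullrurulrur

T => lTuT   [T → l T u T]
lTuT => lruT   [T → r]
lruT => lrulTuT   [T → l T u T]
lrulTuT => lrullTuTuT   [T → l T u T]
lrullTuTuT => lrullruTuT   [T → r]
lrullruTuT => lrullruruT   [T → r]
lrullruruT => lrullrurulTuT   [T → l T u T]
lrullrurulTuT => lrullrurulruT   [T → r]
lrullrurulruT => lrullrurulrur   [T → r]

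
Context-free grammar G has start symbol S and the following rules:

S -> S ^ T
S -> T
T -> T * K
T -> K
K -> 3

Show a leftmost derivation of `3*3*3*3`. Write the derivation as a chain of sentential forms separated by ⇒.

S ⇒ T   [S -> T]
T ⇒ T*K   [T -> T * K]
T*K ⇒ T*K*K   [T -> T * K]
T*K*K ⇒ T*K*K*K   [T -> T * K]
T*K*K*K ⇒ K*K*K*K   [T -> K]
K*K*K*K ⇒ 3*K*K*K   [K -> 3]
3*K*K*K ⇒ 3*3*K*K   [K -> 3]
3*3*K*K ⇒ 3*3*3*K   [K -> 3]
3*3*3*K ⇒ 3*3*3*3   [K -> 3]

S ⇒ T ⇒ T*K ⇒ T*K*K ⇒ T*K*K*K ⇒ K*K*K*K ⇒ 3*K*K*K ⇒ 3*3*K*K ⇒ 3*3*3*K ⇒ 3*3*3*3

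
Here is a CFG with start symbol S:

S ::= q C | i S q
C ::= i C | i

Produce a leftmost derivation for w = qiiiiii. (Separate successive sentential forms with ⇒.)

S ⇒ qC   [S ::= q C]
qC ⇒ qiC   [C ::= i C]
qiC ⇒ qiiC   [C ::= i C]
qiiC ⇒ qiiiC   [C ::= i C]
qiiiC ⇒ qiiiiC   [C ::= i C]
qiiiiC ⇒ qiiiiiC   [C ::= i C]
qiiiiiC ⇒ qiiiiii   [C ::= i]

S⇒qC⇒qiC⇒qiiC⇒qiiiC⇒qiiiiC⇒qiiiiiC⇒qiiiiii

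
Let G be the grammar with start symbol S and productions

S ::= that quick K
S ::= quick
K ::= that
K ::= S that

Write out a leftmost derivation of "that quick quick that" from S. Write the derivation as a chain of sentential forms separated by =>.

S => that quick K => that quick S that => that quick quick that

S => that quick K   [S ::= that quick K]
that quick K => that quick S that   [K ::= S that]
that quick S that => that quick quick that   [S ::= quick]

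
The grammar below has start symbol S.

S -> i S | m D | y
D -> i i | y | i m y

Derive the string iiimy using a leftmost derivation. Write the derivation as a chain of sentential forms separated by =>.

S => iS => iiS => iiiS => iiimD => iiimy

S => iS   [S -> i S]
iS => iiS   [S -> i S]
iiS => iiiS   [S -> i S]
iiiS => iiimD   [S -> m D]
iiimD => iiimy   [D -> y]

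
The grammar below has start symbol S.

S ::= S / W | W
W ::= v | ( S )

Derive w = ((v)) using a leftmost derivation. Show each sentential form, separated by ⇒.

S ⇒ W   [S ::= W]
W ⇒ (S)   [W ::= ( S )]
(S) ⇒ (W)   [S ::= W]
(W) ⇒ ((S))   [W ::= ( S )]
((S)) ⇒ ((W))   [S ::= W]
((W)) ⇒ ((v))   [W ::= v]

S ⇒ W ⇒ (S) ⇒ (W) ⇒ ((S)) ⇒ ((W)) ⇒ ((v))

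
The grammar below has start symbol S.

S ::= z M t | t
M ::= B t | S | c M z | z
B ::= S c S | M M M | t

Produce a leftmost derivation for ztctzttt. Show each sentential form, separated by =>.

S => zMt   [S ::= z M t]
zMt => zBtt   [M ::= B t]
zBtt => zMMMtt   [B ::= M M M]
zMMMtt => zSMMtt   [M ::= S]
zSMMtt => ztMMtt   [S ::= t]
ztMMtt => ztcMzMtt   [M ::= c M z]
ztcMzMtt => ztcSzMtt   [M ::= S]
ztcSzMtt => ztctzMtt   [S ::= t]
ztctzMtt => ztctzStt   [M ::= S]
ztctzStt => ztctzttt   [S ::= t]

S=>zMt=>zBtt=>zMMMtt=>zSMMtt=>ztMMtt=>ztcMzMtt=>ztcSzMtt=>ztctzMtt=>ztctzStt=>ztctzttt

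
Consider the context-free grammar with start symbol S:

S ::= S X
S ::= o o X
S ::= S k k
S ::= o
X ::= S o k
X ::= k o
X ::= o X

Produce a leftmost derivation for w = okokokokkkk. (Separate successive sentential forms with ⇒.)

S ⇒ Skk ⇒ Skkkk ⇒ SXkkkk ⇒ SXXkkkk ⇒ SXXXkkkk ⇒ oXXXkkkk ⇒ okoXXkkkk ⇒ okokoXkkkk ⇒ okokokokkkk

S ⇒ Skk   [S ::= S k k]
Skk ⇒ Skkkk   [S ::= S k k]
Skkkk ⇒ SXkkkk   [S ::= S X]
SXkkkk ⇒ SXXkkkk   [S ::= S X]
SXXkkkk ⇒ SXXXkkkk   [S ::= S X]
SXXXkkkk ⇒ oXXXkkkk   [S ::= o]
oXXXkkkk ⇒ okoXXkkkk   [X ::= k o]
okoXXkkkk ⇒ okokoXkkkk   [X ::= k o]
okokoXkkkk ⇒ okokokokkkk   [X ::= k o]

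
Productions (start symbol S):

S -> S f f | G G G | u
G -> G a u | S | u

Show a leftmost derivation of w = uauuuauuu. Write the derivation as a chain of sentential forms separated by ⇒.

S⇒GGG⇒GauGG⇒SauGG⇒GGGauGG⇒GauGGauGG⇒uauGGauGG⇒uauuGauGG⇒uauuuauGG⇒uauuuauuG⇒uauuuauuu

S ⇒ GGG   [S -> G G G]
GGG ⇒ GauGG   [G -> G a u]
GauGG ⇒ SauGG   [G -> S]
SauGG ⇒ GGGauGG   [S -> G G G]
GGGauGG ⇒ GauGGauGG   [G -> G a u]
GauGGauGG ⇒ uauGGauGG   [G -> u]
uauGGauGG ⇒ uauuGauGG   [G -> u]
uauuGauGG ⇒ uauuuauGG   [G -> u]
uauuuauGG ⇒ uauuuauuG   [G -> u]
uauuuauuG ⇒ uauuuauuu   [G -> u]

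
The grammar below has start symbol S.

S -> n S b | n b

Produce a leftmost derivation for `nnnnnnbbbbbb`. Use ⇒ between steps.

S ⇒ nSb ⇒ nnSbb ⇒ nnnSbbb ⇒ nnnnSbbbb ⇒ nnnnnSbbbbb ⇒ nnnnnnbbbbbb

S ⇒ nSb   [S -> n S b]
nSb ⇒ nnSbb   [S -> n S b]
nnSbb ⇒ nnnSbbb   [S -> n S b]
nnnSbbb ⇒ nnnnSbbbb   [S -> n S b]
nnnnSbbbb ⇒ nnnnnSbbbbb   [S -> n S b]
nnnnnSbbbbb ⇒ nnnnnnbbbbbb   [S -> n b]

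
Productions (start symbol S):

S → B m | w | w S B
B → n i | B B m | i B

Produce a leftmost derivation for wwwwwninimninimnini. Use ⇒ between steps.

S⇒wSB⇒wwSBB⇒wwwSBBB⇒wwwwSBBBB⇒wwwwwBBBB⇒wwwwwBBmBBB⇒wwwwwniBmBBB⇒wwwwwninimBBB⇒wwwwwninimBBmBB⇒wwwwwninimniBmBB⇒wwwwwninimninimBB⇒wwwwwninimninimniB⇒wwwwwninimninimnini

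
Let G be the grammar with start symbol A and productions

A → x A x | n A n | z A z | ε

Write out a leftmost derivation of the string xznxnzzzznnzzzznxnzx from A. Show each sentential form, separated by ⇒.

A⇒xAx⇒xzAzx⇒xznAnzx⇒xznxAxnzx⇒xznxnAnxnzx⇒xznxnzAznxnzx⇒xznxnzzAzznxnzx⇒xznxnzzzAzzznxnzx⇒xznxnzzzzAzzzznxnzx⇒xznxnzzzznAnzzzznxnzx⇒xznxnzzzznnzzzznxnzx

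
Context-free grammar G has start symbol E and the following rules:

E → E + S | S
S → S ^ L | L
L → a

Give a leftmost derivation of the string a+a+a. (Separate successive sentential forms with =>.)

E => E+S => E+S+S => S+S+S => L+S+S => a+S+S => a+L+S => a+a+S => a+a+L => a+a+a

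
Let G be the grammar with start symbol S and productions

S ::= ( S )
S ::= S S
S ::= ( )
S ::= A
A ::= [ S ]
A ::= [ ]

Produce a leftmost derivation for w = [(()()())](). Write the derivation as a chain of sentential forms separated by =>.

S => SS => AS => [S]S => [(S)]S => [(SS)]S => [(SSS)]S => [(()SS)]S => [(()()S)]S => [(()()())]S => [(()()())]()

S => SS   [S ::= S S]
SS => AS   [S ::= A]
AS => [S]S   [A ::= [ S ]]
[S]S => [(S)]S   [S ::= ( S )]
[(S)]S => [(SS)]S   [S ::= S S]
[(SS)]S => [(SSS)]S   [S ::= S S]
[(SSS)]S => [(()SS)]S   [S ::= ( )]
[(()SS)]S => [(()()S)]S   [S ::= ( )]
[(()()S)]S => [(()()())]S   [S ::= ( )]
[(()()())]S => [(()()())]()   [S ::= ( )]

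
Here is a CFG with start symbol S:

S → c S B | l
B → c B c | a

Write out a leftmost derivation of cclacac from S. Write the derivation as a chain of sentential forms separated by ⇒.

S ⇒ cSB ⇒ ccSBB ⇒ cclBB ⇒ cclaB ⇒ cclacBc ⇒ cclacac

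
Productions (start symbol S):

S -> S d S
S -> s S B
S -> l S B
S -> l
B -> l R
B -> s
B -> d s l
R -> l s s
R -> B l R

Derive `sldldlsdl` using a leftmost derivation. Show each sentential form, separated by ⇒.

S ⇒ SdS ⇒ sSBdS ⇒ sSdSBdS ⇒ sSdSdSBdS ⇒ sldSdSBdS ⇒ sldldSBdS ⇒ sldldlBdS ⇒ sldldlsdS ⇒ sldldlsdl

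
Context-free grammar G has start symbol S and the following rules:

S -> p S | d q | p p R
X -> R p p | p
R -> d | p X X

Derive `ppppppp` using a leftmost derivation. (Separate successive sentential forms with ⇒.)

S ⇒ pS   [S -> p S]
pS ⇒ ppS   [S -> p S]
ppS ⇒ ppppR   [S -> p p R]
ppppR ⇒ pppppXX   [R -> p X X]
pppppXX ⇒ ppppppX   [X -> p]
ppppppX ⇒ ppppppp   [X -> p]

S ⇒ pS ⇒ ppS ⇒ ppppR ⇒ pppppXX ⇒ ppppppX ⇒ ppppppp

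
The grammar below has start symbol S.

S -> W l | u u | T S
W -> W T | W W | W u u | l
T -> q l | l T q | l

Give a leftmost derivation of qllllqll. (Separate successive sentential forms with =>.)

S=>TS=>qlS=>qlWl=>qlWWl=>qlWTWl=>qllTWl=>qlllTqWl=>qllllqWl=>qllllqll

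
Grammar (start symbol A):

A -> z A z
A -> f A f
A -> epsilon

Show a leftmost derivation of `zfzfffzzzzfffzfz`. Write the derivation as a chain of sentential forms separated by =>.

A => zAz => zfAfz => zfzAzfz => zfzfAfzfz => zfzffAffzfz => zfzfffAfffzfz => zfzfffzAzfffzfz => zfzfffzzAzzfffzfz => zfzfffzzzzfffzfz

A => zAz   [A -> z A z]
zAz => zfAfz   [A -> f A f]
zfAfz => zfzAzfz   [A -> z A z]
zfzAzfz => zfzfAfzfz   [A -> f A f]
zfzfAfzfz => zfzffAffzfz   [A -> f A f]
zfzffAffzfz => zfzfffAfffzfz   [A -> f A f]
zfzfffAfffzfz => zfzfffzAzfffzfz   [A -> z A z]
zfzfffzAzfffzfz => zfzfffzzAzzfffzfz   [A -> z A z]
zfzfffzzAzzfffzfz => zfzfffzzzzfffzfz   [A -> epsilon]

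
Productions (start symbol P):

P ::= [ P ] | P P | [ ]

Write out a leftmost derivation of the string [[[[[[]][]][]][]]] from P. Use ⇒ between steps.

P ⇒ [P]   [P ::= [ P ]]
[P] ⇒ [[P]]   [P ::= [ P ]]
[[P]] ⇒ [[PP]]   [P ::= P P]
[[PP]] ⇒ [[[P]P]]   [P ::= [ P ]]
[[[P]P]] ⇒ [[[PP]P]]   [P ::= P P]
[[[PP]P]] ⇒ [[[[P]P]P]]   [P ::= [ P ]]
[[[[P]P]P]] ⇒ [[[[PP]P]P]]   [P ::= P P]
[[[[PP]P]P]] ⇒ [[[[[P]P]P]P]]   [P ::= [ P ]]
[[[[[P]P]P]P]] ⇒ [[[[[[]]P]P]P]]   [P ::= [ ]]
[[[[[[]]P]P]P]] ⇒ [[[[[[]][]]P]P]]   [P ::= [ ]]
[[[[[[]][]]P]P]] ⇒ [[[[[[]][]][]]P]]   [P ::= [ ]]
[[[[[[]][]][]]P]] ⇒ [[[[[[]][]][]][]]]   [P ::= [ ]]

P ⇒ [P] ⇒ [[P]] ⇒ [[PP]] ⇒ [[[P]P]] ⇒ [[[PP]P]] ⇒ [[[[P]P]P]] ⇒ [[[[PP]P]P]] ⇒ [[[[[P]P]P]P]] ⇒ [[[[[[]]P]P]P]] ⇒ [[[[[[]][]]P]P]] ⇒ [[[[[[]][]][]]P]] ⇒ [[[[[[]][]][]][]]]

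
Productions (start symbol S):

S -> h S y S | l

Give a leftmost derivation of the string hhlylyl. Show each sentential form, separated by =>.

S => hSyS   [S -> h S y S]
hSyS => hhSySyS   [S -> h S y S]
hhSySyS => hhlySyS   [S -> l]
hhlySyS => hhlylyS   [S -> l]
hhlylyS => hhlylyl   [S -> l]

S=>hSyS=>hhSySyS=>hhlySyS=>hhlylyS=>hhlylyl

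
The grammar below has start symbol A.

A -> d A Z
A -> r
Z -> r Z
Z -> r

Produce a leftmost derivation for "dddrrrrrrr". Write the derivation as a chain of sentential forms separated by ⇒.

A ⇒ dAZ   [A -> d A Z]
dAZ ⇒ ddAZZ   [A -> d A Z]
ddAZZ ⇒ dddAZZZ   [A -> d A Z]
dddAZZZ ⇒ dddrZZZ   [A -> r]
dddrZZZ ⇒ dddrrZZZ   [Z -> r Z]
dddrrZZZ ⇒ dddrrrZZZ   [Z -> r Z]
dddrrrZZZ ⇒ dddrrrrZZ   [Z -> r]
dddrrrrZZ ⇒ dddrrrrrZZ   [Z -> r Z]
dddrrrrrZZ ⇒ dddrrrrrrZ   [Z -> r]
dddrrrrrrZ ⇒ dddrrrrrrr   [Z -> r]

A ⇒ dAZ ⇒ ddAZZ ⇒ dddAZZZ ⇒ dddrZZZ ⇒ dddrrZZZ ⇒ dddrrrZZZ ⇒ dddrrrrZZ ⇒ dddrrrrrZZ ⇒ dddrrrrrrZ ⇒ dddrrrrrrr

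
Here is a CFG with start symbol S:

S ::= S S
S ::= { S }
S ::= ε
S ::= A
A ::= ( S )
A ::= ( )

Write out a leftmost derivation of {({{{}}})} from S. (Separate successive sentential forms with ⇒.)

S ⇒ {S} ⇒ {A} ⇒ {(S)} ⇒ {(SS)} ⇒ {({S}S)} ⇒ {({{S}}S)} ⇒ {({{{S}}}S)} ⇒ {({{{}}}S)} ⇒ {({{{}}})}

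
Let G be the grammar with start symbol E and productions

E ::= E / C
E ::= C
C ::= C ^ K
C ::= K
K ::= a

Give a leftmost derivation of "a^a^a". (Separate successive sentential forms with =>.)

E => C => C^K => C^K^K => K^K^K => a^K^K => a^a^K => a^a^a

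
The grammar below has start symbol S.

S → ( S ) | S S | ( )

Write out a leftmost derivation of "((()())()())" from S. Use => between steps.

S => (S) => (SS) => (SSS) => ((S)SS) => ((SS)SS) => ((()S)SS) => ((()())SS) => ((()())()S) => ((()())()())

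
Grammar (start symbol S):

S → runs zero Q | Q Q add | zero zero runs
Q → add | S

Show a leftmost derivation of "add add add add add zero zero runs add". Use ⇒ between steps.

S ⇒ Q Q add   [S → Q Q add]
Q Q add ⇒ S Q add   [Q → S]
S Q add ⇒ Q Q add Q add   [S → Q Q add]
Q Q add Q add ⇒ add Q add Q add   [Q → add]
add Q add Q add ⇒ add S add Q add   [Q → S]
add S add Q add ⇒ add Q Q add add Q add   [S → Q Q add]
add Q Q add add Q add ⇒ add add Q add add Q add   [Q → add]
add add Q add add Q add ⇒ add add add add add Q add   [Q → add]
add add add add add Q add ⇒ add add add add add S add   [Q → S]
add add add add add S add ⇒ add add add add add zero zero runs add   [S → zero zero runs]

S ⇒ Q Q add ⇒ S Q add ⇒ Q Q add Q add ⇒ add Q add Q add ⇒ add S add Q add ⇒ add Q Q add add Q add ⇒ add add Q add add Q add ⇒ add add add add add Q add ⇒ add add add add add S add ⇒ add add add add add zero zero runs add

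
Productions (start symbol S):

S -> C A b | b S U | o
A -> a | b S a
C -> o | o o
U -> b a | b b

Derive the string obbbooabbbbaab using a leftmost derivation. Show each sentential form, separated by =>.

S => CAb   [S -> C A b]
CAb => oAb   [C -> o]
oAb => obSab   [A -> b S a]
obSab => obbSUab   [S -> b S U]
obbSUab => obbbSUUab   [S -> b S U]
obbbSUUab => obbbCAbUUab   [S -> C A b]
obbbCAbUUab => obbbooAbUUab   [C -> o o]
obbbooAbUUab => obbbooabUUab   [A -> a]
obbbooabUUab => obbbooabbbUab   [U -> b b]
obbbooabbbUab => obbbooabbbbaab   [U -> b a]

S=>CAb=>oAb=>obSab=>obbSUab=>obbbSUUab=>obbbCAbUUab=>obbbooAbUUab=>obbbooabUUab=>obbbooabbbUab=>obbbooabbbbaab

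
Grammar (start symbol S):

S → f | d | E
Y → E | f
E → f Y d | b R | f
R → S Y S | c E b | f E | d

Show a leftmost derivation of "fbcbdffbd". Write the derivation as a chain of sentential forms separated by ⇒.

S ⇒ E ⇒ fYd ⇒ fEd ⇒ fbRd ⇒ fbcEbd ⇒ fbcbRbd ⇒ fbcbSYSbd ⇒ fbcbdYSbd ⇒ fbcbdfSbd ⇒ fbcbdffbd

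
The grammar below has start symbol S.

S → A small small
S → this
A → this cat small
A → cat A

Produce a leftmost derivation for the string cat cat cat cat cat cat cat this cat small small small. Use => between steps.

S => A small small   [S → A small small]
A small small => cat A small small   [A → cat A]
cat A small small => cat cat A small small   [A → cat A]
cat cat A small small => cat cat cat A small small   [A → cat A]
cat cat cat A small small => cat cat cat cat A small small   [A → cat A]
cat cat cat cat A small small => cat cat cat cat cat A small small   [A → cat A]
cat cat cat cat cat A small small => cat cat cat cat cat cat A small small   [A → cat A]
cat cat cat cat cat cat A small small => cat cat cat cat cat cat cat A small small   [A → cat A]
cat cat cat cat cat cat cat A small small => cat cat cat cat cat cat cat this cat small small small   [A → this cat small]

S => A small small => cat A small small => cat cat A small small => cat cat cat A small small => cat cat cat cat A small small => cat cat cat cat cat A small small => cat cat cat cat cat cat A small small => cat cat cat cat cat cat cat A small small => cat cat cat cat cat cat cat this cat small small small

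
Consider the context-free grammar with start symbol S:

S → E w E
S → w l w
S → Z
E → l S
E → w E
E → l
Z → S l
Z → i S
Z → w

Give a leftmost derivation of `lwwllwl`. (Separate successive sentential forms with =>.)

S => EwE => lwE => lwwE => lwwlS => lwwlEwE => lwwllwE => lwwllwl

S => EwE   [S → E w E]
EwE => lwE   [E → l]
lwE => lwwE   [E → w E]
lwwE => lwwlS   [E → l S]
lwwlS => lwwlEwE   [S → E w E]
lwwlEwE => lwwllwE   [E → l]
lwwllwE => lwwllwl   [E → l]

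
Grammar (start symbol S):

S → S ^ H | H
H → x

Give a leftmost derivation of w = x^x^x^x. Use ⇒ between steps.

S⇒S^H⇒S^H^H⇒S^H^H^H⇒H^H^H^H⇒x^H^H^H⇒x^x^H^H⇒x^x^x^H⇒x^x^x^x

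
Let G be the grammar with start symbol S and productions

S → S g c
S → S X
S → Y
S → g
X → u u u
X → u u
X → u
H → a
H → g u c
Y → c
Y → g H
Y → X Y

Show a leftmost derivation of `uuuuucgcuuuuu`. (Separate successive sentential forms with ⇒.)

S ⇒ SX   [S → S X]
SX ⇒ SXX   [S → S X]
SXX ⇒ SgcXX   [S → S g c]
SgcXX ⇒ YgcXX   [S → Y]
YgcXX ⇒ XYgcXX   [Y → X Y]
XYgcXX ⇒ uuuYgcXX   [X → u u u]
uuuYgcXX ⇒ uuuXYgcXX   [Y → X Y]
uuuXYgcXX ⇒ uuuuuYgcXX   [X → u u]
uuuuuYgcXX ⇒ uuuuucgcXX   [Y → c]
uuuuucgcXX ⇒ uuuuucgcuuuX   [X → u u u]
uuuuucgcuuuX ⇒ uuuuucgcuuuuu   [X → u u]

S⇒SX⇒SXX⇒SgcXX⇒YgcXX⇒XYgcXX⇒uuuYgcXX⇒uuuXYgcXX⇒uuuuuYgcXX⇒uuuuucgcXX⇒uuuuucgcuuuX⇒uuuuucgcuuuuu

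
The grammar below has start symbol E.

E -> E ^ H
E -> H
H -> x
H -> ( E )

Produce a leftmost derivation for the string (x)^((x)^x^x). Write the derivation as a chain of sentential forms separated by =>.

E => E^H   [E -> E ^ H]
E^H => H^H   [E -> H]
H^H => (E)^H   [H -> ( E )]
(E)^H => (H)^H   [E -> H]
(H)^H => (x)^H   [H -> x]
(x)^H => (x)^(E)   [H -> ( E )]
(x)^(E) => (x)^(E^H)   [E -> E ^ H]
(x)^(E^H) => (x)^(E^H^H)   [E -> E ^ H]
(x)^(E^H^H) => (x)^(H^H^H)   [E -> H]
(x)^(H^H^H) => (x)^((E)^H^H)   [H -> ( E )]
(x)^((E)^H^H) => (x)^((H)^H^H)   [E -> H]
(x)^((H)^H^H) => (x)^((x)^H^H)   [H -> x]
(x)^((x)^H^H) => (x)^((x)^x^H)   [H -> x]
(x)^((x)^x^H) => (x)^((x)^x^x)   [H -> x]

E => E^H => H^H => (E)^H => (H)^H => (x)^H => (x)^(E) => (x)^(E^H) => (x)^(E^H^H) => (x)^(H^H^H) => (x)^((E)^H^H) => (x)^((H)^H^H) => (x)^((x)^H^H) => (x)^((x)^x^H) => (x)^((x)^x^x)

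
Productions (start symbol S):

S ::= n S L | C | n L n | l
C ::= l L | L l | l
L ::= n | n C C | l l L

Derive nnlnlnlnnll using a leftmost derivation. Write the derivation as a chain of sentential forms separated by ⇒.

S ⇒ nSL   [S ::= n S L]
nSL ⇒ nnSLL   [S ::= n S L]
nnSLL ⇒ nnCLL   [S ::= C]
nnCLL ⇒ nnlLL   [C ::= l]
nnlLL ⇒ nnlnCCL   [L ::= n C C]
nnlnCCL ⇒ nnlnlLCL   [C ::= l L]
nnlnlLCL ⇒ nnlnlnCL   [L ::= n]
nnlnlnCL ⇒ nnlnlnlL   [C ::= l]
nnlnlnlL ⇒ nnlnlnlnCC   [L ::= n C C]
nnlnlnlnCC ⇒ nnlnlnlnLlC   [C ::= L l]
nnlnlnlnLlC ⇒ nnlnlnlnnlC   [L ::= n]
nnlnlnlnnlC ⇒ nnlnlnlnnll   [C ::= l]

S ⇒ nSL ⇒ nnSLL ⇒ nnCLL ⇒ nnlLL ⇒ nnlnCCL ⇒ nnlnlLCL ⇒ nnlnlnCL ⇒ nnlnlnlL ⇒ nnlnlnlnCC ⇒ nnlnlnlnLlC ⇒ nnlnlnlnnlC ⇒ nnlnlnlnnll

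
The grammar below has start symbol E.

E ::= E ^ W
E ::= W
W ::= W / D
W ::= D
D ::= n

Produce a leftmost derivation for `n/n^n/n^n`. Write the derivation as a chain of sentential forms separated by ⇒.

E⇒E^W⇒E^W^W⇒W^W^W⇒W/D^W^W⇒D/D^W^W⇒n/D^W^W⇒n/n^W^W⇒n/n^W/D^W⇒n/n^D/D^W⇒n/n^n/D^W⇒n/n^n/n^W⇒n/n^n/n^D⇒n/n^n/n^n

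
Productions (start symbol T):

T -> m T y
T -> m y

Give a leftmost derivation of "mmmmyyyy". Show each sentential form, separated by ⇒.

T⇒mTy⇒mmTyy⇒mmmTyyy⇒mmmmyyyy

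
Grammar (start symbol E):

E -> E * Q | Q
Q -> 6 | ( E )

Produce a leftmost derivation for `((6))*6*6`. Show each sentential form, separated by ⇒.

E⇒E*Q⇒E*Q*Q⇒Q*Q*Q⇒(E)*Q*Q⇒(Q)*Q*Q⇒((E))*Q*Q⇒((Q))*Q*Q⇒((6))*Q*Q⇒((6))*6*Q⇒((6))*6*6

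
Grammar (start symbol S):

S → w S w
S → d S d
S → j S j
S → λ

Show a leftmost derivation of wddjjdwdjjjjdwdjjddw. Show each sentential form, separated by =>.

S => wSw => wdSdw => wddSddw => wddjSjddw => wddjjSjjddw => wddjjdSdjjddw => wddjjdwSwdjjddw => wddjjdwdSdwdjjddw => wddjjdwdjSjdwdjjddw => wddjjdwdjjSjjdwdjjddw => wddjjdwdjjjjdwdjjddw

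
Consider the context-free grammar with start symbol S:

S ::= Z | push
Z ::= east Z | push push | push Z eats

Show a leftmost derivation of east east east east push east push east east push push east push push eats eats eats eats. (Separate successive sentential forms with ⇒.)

S ⇒ Z ⇒ east Z ⇒ east east Z ⇒ east east east Z ⇒ east east east east Z ⇒ east east east east push Z eats ⇒ east east east east push east Z eats ⇒ east east east east push east push Z eats eats ⇒ east east east east push east push east Z eats eats ⇒ east east east east push east push east east Z eats eats ⇒ east east east east push east push east east push Z eats eats eats ⇒ east east east east push east push east east push push Z eats eats eats eats ⇒ east east east east push east push east east push push east Z eats eats eats eats ⇒ east east east east push east push east east push push east push push eats eats eats eats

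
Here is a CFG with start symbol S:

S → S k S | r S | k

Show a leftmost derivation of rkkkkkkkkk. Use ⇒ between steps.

S ⇒ SkS   [S → S k S]
SkS ⇒ SkSkS   [S → S k S]
SkSkS ⇒ rSkSkS   [S → r S]
rSkSkS ⇒ rSkSkSkS   [S → S k S]
rSkSkSkS ⇒ rSkSkSkSkS   [S → S k S]
rSkSkSkSkS ⇒ rkkSkSkSkS   [S → k]
rkkSkSkSkS ⇒ rkkkkSkSkS   [S → k]
rkkkkSkSkS ⇒ rkkkkkkSkS   [S → k]
rkkkkkkSkS ⇒ rkkkkkkkkS   [S → k]
rkkkkkkkkS ⇒ rkkkkkkkkk   [S → k]

S ⇒ SkS ⇒ SkSkS ⇒ rSkSkS ⇒ rSkSkSkS ⇒ rSkSkSkSkS ⇒ rkkSkSkSkS ⇒ rkkkkSkSkS ⇒ rkkkkkkSkS ⇒ rkkkkkkkkS ⇒ rkkkkkkkkk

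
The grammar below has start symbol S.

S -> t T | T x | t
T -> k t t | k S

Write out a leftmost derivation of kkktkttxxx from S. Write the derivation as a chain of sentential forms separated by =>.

S => Tx   [S -> T x]
Tx => kSx   [T -> k S]
kSx => kTxx   [S -> T x]
kTxx => kkSxx   [T -> k S]
kkSxx => kkTxxx   [S -> T x]
kkTxxx => kkkSxxx   [T -> k S]
kkkSxxx => kkktTxxx   [S -> t T]
kkktTxxx => kkktkttxxx   [T -> k t t]

S => Tx => kSx => kTxx => kkSxx => kkTxxx => kkkSxxx => kkktTxxx => kkktkttxxx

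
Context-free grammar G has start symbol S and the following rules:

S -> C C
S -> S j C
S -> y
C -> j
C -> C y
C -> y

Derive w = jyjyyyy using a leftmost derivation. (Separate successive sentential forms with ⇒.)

S ⇒ CC ⇒ CyC ⇒ jyC ⇒ jyCy ⇒ jyCyy ⇒ jyCyyy ⇒ jyCyyyy ⇒ jyjyyyy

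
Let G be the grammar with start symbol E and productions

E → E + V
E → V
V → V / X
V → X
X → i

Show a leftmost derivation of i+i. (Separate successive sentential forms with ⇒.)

E ⇒ E+V ⇒ V+V ⇒ X+V ⇒ i+V ⇒ i+X ⇒ i+i

E ⇒ E+V   [E → E + V]
E+V ⇒ V+V   [E → V]
V+V ⇒ X+V   [V → X]
X+V ⇒ i+V   [X → i]
i+V ⇒ i+X   [V → X]
i+X ⇒ i+i   [X → i]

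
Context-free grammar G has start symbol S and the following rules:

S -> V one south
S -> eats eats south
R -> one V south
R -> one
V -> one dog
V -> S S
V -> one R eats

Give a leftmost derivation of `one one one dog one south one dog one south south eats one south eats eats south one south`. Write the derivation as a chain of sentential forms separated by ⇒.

S ⇒ V one south   [S -> V one south]
V one south ⇒ S S one south   [V -> S S]
S S one south ⇒ V one south S one south   [S -> V one south]
V one south S one south ⇒ one R eats one south S one south   [V -> one R eats]
one R eats one south S one south ⇒ one one V south eats one south S one south   [R -> one V south]
one one V south eats one south S one south ⇒ one one S S south eats one south S one south   [V -> S S]
one one S S south eats one south S one south ⇒ one one V one south S south eats one south S one south   [S -> V one south]
one one V one south S south eats one south S one south ⇒ one one one dog one south S south eats one south S one south   [V -> one dog]
one one one dog one south S south eats one south S one south ⇒ one one one dog one south V one south south eats one south S one south   [S -> V one south]
one one one dog one south V one south south eats one south S one south ⇒ one one one dog one south one dog one south south eats one south S one south   [V -> one dog]
one one one dog one south one dog one south south eats one south S one south ⇒ one one one dog one south one dog one south south eats one south eats eats south one south   [S -> eats eats south]

S ⇒ V one south ⇒ S S one south ⇒ V one south S one south ⇒ one R eats one south S one south ⇒ one one V south eats one south S one south ⇒ one one S S south eats one south S one south ⇒ one one V one south S south eats one south S one south ⇒ one one one dog one south S south eats one south S one south ⇒ one one one dog one south V one south south eats one south S one south ⇒ one one one dog one south one dog one south south eats one south S one south ⇒ one one one dog one south one dog one south south eats one south eats eats south one south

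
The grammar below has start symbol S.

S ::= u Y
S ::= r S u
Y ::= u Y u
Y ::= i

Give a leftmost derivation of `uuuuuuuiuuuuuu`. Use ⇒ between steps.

S ⇒ uY   [S ::= u Y]
uY ⇒ uuYu   [Y ::= u Y u]
uuYu ⇒ uuuYuu   [Y ::= u Y u]
uuuYuu ⇒ uuuuYuuu   [Y ::= u Y u]
uuuuYuuu ⇒ uuuuuYuuuu   [Y ::= u Y u]
uuuuuYuuuu ⇒ uuuuuuYuuuuu   [Y ::= u Y u]
uuuuuuYuuuuu ⇒ uuuuuuuYuuuuuu   [Y ::= u Y u]
uuuuuuuYuuuuuu ⇒ uuuuuuuiuuuuuu   [Y ::= i]

S ⇒ uY ⇒ uuYu ⇒ uuuYuu ⇒ uuuuYuuu ⇒ uuuuuYuuuu ⇒ uuuuuuYuuuuu ⇒ uuuuuuuYuuuuuu ⇒ uuuuuuuiuuuuuu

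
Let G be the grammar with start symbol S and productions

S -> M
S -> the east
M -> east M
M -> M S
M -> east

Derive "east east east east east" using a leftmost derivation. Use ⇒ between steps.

S ⇒ M ⇒ M S ⇒ east M S ⇒ east east M S ⇒ east east east M S ⇒ east east east east S ⇒ east east east east M ⇒ east east east east east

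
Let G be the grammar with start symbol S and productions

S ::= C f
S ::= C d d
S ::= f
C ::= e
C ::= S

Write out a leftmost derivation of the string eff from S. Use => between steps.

S => Cf   [S ::= C f]
Cf => Sf   [C ::= S]
Sf => Cff   [S ::= C f]
Cff => eff   [C ::= e]

S => Cf => Sf => Cff => eff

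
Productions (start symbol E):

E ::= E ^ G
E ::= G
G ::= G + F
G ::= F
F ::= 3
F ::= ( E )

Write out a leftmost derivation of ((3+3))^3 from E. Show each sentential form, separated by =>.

E => E^G => G^G => F^G => (E)^G => (G)^G => (F)^G => ((E))^G => ((G))^G => ((G+F))^G => ((F+F))^G => ((3+F))^G => ((3+3))^G => ((3+3))^F => ((3+3))^3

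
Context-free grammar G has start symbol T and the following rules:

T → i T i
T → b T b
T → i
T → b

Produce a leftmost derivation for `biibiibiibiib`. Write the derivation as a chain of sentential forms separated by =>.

T => bTb => biTib => biiTiib => biibTbiib => biibiTibiib => biibiiTiibiib => biibiibiibiib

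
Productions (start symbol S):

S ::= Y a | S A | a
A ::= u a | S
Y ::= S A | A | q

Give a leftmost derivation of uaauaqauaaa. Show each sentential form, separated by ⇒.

S ⇒ Ya   [S ::= Y a]
Ya ⇒ SAa   [Y ::= S A]
SAa ⇒ SAAa   [S ::= S A]
SAAa ⇒ YaAAa   [S ::= Y a]
YaAAa ⇒ AaAAa   [Y ::= A]
AaAAa ⇒ uaaAAa   [A ::= u a]
uaaAAa ⇒ uaauaAa   [A ::= u a]
uaauaAa ⇒ uaauaSa   [A ::= S]
uaauaSa ⇒ uaauaYaa   [S ::= Y a]
uaauaYaa ⇒ uaauaSAaa   [Y ::= S A]
uaauaSAaa ⇒ uaauaYaAaa   [S ::= Y a]
uaauaYaAaa ⇒ uaauaqaAaa   [Y ::= q]
uaauaqaAaa ⇒ uaauaqauaaa   [A ::= u a]

S ⇒ Ya ⇒ SAa ⇒ SAAa ⇒ YaAAa ⇒ AaAAa ⇒ uaaAAa ⇒ uaauaAa ⇒ uaauaSa ⇒ uaauaYaa ⇒ uaauaSAaa ⇒ uaauaYaAaa ⇒ uaauaqaAaa ⇒ uaauaqauaaa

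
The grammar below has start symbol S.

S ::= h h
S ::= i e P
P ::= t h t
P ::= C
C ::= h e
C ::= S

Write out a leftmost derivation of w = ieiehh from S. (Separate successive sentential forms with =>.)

S => ieP   [S ::= i e P]
ieP => ieC   [P ::= C]
ieC => ieS   [C ::= S]
ieS => ieieP   [S ::= i e P]
ieieP => ieieC   [P ::= C]
ieieC => ieieS   [C ::= S]
ieieS => ieiehh   [S ::= h h]

S=>ieP=>ieC=>ieS=>ieieP=>ieieC=>ieieS=>ieiehh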